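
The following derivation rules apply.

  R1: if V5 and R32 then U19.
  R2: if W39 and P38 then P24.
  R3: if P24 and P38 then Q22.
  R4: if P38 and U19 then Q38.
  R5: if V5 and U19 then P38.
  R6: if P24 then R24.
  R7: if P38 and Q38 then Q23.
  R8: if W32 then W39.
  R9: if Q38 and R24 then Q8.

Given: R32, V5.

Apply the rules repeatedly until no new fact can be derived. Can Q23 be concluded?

Yes

From V5 and R32, R1 gives U19.
From V5 and U19, R5 gives P38.
From P38 and U19, R4 gives Q38.
P38 and Q38 hold, so Q23 follows (R7).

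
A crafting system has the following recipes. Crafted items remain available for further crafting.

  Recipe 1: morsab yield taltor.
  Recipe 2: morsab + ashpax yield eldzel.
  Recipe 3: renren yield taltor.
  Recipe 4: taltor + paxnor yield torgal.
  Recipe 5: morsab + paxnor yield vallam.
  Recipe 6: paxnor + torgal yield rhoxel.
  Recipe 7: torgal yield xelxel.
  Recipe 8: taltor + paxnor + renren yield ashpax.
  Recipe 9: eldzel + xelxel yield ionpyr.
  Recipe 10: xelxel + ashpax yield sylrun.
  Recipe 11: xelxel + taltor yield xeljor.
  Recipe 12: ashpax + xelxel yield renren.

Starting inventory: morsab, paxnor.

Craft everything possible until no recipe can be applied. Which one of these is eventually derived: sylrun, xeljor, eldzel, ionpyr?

xeljor

morsab → taltor (Recipe 1).
taltor + paxnor → torgal (Recipe 4).
torgal → xelxel (Recipe 7).
Using Recipe 11, xelxel and taltor make xeljor.
ionpyr would need eldzel and xelxel (Recipe 9), but eldzel is never obtained. sylrun would need xelxel and ashpax (Recipe 10), but ashpax is never obtained. eldzel would need morsab and ashpax (Recipe 2), but ashpax is never obtained.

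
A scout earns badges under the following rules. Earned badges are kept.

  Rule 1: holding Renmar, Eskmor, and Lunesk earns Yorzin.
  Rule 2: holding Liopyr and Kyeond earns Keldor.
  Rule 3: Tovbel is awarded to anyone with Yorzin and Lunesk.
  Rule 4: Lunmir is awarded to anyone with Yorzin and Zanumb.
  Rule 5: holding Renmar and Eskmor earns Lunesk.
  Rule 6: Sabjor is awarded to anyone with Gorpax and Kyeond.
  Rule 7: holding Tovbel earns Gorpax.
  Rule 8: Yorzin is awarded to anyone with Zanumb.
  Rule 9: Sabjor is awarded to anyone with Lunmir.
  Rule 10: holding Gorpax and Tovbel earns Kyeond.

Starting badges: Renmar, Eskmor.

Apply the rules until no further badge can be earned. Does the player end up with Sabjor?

Yes

With Renmar and Eskmor, Lunesk is earned (Rule 5).
With Renmar, Eskmor, and Lunesk, Yorzin is earned (Rule 1).
With Yorzin and Lunesk, Tovbel is earned (Rule 3).
With Tovbel, Gorpax is earned (Rule 7).
With Gorpax and Tovbel, Kyeond is earned (Rule 10).
With Gorpax and Kyeond, Sabjor is earned (Rule 6).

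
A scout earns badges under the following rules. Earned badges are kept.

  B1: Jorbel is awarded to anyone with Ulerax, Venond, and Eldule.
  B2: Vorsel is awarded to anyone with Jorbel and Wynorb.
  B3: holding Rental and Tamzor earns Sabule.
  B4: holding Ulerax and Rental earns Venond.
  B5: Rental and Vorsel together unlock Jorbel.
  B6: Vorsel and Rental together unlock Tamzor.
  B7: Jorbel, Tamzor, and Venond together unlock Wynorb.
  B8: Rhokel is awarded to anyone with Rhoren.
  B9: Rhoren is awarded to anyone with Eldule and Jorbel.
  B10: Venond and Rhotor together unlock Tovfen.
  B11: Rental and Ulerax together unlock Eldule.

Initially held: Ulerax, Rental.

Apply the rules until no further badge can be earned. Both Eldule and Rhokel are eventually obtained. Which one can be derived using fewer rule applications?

Eldule

Eldule: With Rental and Ulerax, Eldule is earned (B11). [1 rule application]
Rhokel: With Rental and Ulerax, Eldule is earned (B11). With Ulerax and Rental, Venond is earned (B4). With Ulerax, Venond, and Eldule, Jorbel is earned (B1). With Eldule and Jorbel, Rhoren is earned (B9). With Rhoren, Rhokel is earned (B8). [5 rule applications]
Eldule needs fewer.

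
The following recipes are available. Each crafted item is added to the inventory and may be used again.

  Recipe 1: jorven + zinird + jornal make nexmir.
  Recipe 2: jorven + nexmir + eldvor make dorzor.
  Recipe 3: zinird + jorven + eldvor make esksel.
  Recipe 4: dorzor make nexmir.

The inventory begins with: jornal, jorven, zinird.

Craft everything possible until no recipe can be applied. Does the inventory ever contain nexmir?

Using Recipe 1, jorven, zinird, and jornal make nexmir.

Yes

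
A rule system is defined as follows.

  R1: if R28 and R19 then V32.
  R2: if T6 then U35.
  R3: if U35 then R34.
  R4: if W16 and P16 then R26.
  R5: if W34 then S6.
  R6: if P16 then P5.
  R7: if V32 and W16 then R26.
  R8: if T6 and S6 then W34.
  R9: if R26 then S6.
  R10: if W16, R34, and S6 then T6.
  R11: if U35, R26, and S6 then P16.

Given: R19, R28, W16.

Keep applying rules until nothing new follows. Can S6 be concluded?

R28 and R19 hold, so V32 follows (R1).
From V32 and W16, R7 gives R26.
R26 holds, so S6 follows (R9).

Yes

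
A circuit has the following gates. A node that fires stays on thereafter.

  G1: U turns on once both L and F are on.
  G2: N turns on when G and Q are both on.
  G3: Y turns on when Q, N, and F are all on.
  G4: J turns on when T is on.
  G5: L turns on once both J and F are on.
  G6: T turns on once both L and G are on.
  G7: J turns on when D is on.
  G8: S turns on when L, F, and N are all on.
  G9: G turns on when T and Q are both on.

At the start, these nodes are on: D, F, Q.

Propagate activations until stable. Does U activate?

D is on, so J turns on (G7).
G5: J and F on → L on.
L and F are on, so U turns on (G1).

Yes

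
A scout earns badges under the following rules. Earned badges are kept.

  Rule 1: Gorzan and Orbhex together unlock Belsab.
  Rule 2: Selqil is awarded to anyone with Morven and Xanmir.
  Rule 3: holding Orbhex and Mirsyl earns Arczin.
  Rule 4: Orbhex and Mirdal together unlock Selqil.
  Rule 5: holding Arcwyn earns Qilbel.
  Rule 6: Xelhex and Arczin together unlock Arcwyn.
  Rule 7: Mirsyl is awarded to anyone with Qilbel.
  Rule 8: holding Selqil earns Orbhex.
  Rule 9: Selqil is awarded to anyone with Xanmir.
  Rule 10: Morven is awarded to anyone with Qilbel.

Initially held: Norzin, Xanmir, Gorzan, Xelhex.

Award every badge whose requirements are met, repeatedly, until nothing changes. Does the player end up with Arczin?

No

Arczin would need Orbhex and Mirsyl (Rule 3), but Mirsyl is never earned.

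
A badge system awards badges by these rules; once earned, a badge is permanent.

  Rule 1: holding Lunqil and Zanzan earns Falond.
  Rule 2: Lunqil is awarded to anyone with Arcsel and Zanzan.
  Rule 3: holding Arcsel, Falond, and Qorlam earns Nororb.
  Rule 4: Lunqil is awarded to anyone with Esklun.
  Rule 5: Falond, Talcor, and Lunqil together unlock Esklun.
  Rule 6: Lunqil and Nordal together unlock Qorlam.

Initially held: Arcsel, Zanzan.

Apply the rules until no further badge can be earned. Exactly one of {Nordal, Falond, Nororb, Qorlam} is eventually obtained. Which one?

With Arcsel and Zanzan, Lunqil is earned (Rule 2).
With Lunqil and Zanzan, Falond is earned (Rule 1).
No rule produces Nordal, and it is not given. Nororb would need Arcsel, Falond, and Qorlam (Rule 3), but Qorlam is never earned. Qorlam would need Lunqil and Nordal (Rule 6), but Nordal is never earned.

Falond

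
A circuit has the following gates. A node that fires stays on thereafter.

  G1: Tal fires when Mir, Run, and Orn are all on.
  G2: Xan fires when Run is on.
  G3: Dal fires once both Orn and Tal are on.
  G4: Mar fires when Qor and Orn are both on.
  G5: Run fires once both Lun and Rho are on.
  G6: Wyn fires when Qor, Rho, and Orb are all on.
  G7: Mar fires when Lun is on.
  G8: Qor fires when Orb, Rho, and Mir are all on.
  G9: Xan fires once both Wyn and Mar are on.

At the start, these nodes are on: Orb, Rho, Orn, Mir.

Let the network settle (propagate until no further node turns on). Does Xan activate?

Yes

Orb, Rho, and Mir are on, so Qor fires (G8).
G6: Qor, Rho, and Orb on → Wyn on.
G4: Qor and Orn on → Mar on.
G9: Wyn and Mar on → Xan on.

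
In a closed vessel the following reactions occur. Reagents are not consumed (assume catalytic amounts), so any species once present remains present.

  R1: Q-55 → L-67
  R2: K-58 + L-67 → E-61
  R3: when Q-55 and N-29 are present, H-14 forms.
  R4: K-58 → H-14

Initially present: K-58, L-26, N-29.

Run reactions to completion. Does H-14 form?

Yes

K-58 present → H-14 forms (R4).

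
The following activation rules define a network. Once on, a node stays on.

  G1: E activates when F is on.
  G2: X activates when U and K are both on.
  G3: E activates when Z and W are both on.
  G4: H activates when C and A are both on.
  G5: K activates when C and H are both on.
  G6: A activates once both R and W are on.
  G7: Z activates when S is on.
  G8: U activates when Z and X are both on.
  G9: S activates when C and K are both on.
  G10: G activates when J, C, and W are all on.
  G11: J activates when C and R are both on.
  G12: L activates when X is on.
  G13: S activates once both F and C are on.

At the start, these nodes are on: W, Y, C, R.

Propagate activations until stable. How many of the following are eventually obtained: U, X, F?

0

U would need Z and X (G8), but X never turns on.
X would need U and K (G2), but U never turns on.
No rule produces F, and it is not given.
None of the 3 are reached.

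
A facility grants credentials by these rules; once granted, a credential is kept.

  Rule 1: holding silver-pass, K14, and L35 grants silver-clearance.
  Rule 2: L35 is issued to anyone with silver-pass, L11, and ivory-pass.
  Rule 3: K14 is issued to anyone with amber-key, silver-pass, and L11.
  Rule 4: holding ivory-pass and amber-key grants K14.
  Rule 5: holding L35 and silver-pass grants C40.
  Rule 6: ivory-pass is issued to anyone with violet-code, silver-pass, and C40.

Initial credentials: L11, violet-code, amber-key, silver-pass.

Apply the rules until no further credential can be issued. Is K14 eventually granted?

Holding amber-key, silver-pass, and L11 grants K14 (Rule 3).

Yes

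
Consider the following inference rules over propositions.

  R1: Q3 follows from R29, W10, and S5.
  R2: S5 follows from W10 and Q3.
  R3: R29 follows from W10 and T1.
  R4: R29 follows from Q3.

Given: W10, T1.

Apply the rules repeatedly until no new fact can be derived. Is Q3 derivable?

Q3 would need R29, W10, and S5 (R1), but S5 is never established.

No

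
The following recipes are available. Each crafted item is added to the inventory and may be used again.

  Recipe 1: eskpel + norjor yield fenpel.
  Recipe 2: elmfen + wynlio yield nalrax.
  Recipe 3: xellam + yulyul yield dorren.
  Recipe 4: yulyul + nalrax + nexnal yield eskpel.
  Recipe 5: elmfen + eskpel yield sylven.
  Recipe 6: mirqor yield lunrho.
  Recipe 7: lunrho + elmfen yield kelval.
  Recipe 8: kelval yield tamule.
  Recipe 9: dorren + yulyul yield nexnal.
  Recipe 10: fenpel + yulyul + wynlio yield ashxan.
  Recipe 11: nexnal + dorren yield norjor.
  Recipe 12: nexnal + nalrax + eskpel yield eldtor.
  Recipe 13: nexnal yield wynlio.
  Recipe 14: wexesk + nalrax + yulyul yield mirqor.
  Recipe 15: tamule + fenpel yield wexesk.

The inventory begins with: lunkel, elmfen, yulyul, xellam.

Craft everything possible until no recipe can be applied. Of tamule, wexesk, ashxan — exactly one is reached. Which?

ashxan

xellam + yulyul → dorren (Recipe 3).
Using Recipe 9, dorren and yulyul make nexnal.
Using Recipe 11, nexnal and dorren make norjor.
Using Recipe 13, nexnal makes wynlio.
Using Recipe 2, elmfen and wynlio make nalrax.
yulyul + nalrax + nexnal → eskpel (Recipe 4).
Using Recipe 1, eskpel and norjor make fenpel.
fenpel + yulyul + wynlio → ashxan (Recipe 10).
tamule would need kelval (Recipe 8), but kelval is never obtained. wexesk would need tamule and fenpel (Recipe 15), but tamule is never obtained.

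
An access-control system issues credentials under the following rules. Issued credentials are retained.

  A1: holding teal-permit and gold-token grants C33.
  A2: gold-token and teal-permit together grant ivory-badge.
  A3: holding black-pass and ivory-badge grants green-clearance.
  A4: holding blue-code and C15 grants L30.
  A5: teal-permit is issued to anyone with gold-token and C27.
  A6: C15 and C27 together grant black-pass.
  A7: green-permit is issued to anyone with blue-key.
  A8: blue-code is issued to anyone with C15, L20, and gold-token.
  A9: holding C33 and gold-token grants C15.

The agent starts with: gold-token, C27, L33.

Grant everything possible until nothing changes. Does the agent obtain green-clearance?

Yes

Holding gold-token and C27 grants teal-permit (A5).
Holding teal-permit and gold-token grants C33 (A1).
Holding gold-token and teal-permit grants ivory-badge (A2).
Holding C33 and gold-token grants C15 (A9).
Holding C15 and C27 grants black-pass (A6).
Holding black-pass and ivory-badge grants green-clearance (A3).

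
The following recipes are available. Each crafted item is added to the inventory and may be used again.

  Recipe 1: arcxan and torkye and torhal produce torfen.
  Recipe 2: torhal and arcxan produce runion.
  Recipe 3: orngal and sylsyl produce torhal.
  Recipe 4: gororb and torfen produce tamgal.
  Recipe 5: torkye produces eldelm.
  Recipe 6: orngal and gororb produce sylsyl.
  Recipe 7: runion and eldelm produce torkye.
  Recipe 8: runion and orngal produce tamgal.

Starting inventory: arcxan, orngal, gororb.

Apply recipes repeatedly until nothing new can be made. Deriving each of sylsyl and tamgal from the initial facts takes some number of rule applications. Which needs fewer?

sylsyl: Using Recipe 6, orngal and gororb make sylsyl. [1 rule application]
tamgal: Using Recipe 6, orngal and gororb make sylsyl. orngal and sylsyl → torhal (Recipe 3). Using Recipe 2, torhal and arcxan make runion. Using Recipe 8, runion and orngal make tamgal. [4 rule applications]
sylsyl needs fewer.

sylsyl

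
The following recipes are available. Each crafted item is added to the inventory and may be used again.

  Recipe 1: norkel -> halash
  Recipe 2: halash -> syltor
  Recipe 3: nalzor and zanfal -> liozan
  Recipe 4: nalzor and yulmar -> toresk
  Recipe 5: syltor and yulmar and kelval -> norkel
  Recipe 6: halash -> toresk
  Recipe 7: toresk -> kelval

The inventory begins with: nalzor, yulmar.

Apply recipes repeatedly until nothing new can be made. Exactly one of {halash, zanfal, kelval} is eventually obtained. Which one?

Using Recipe 4, nalzor and yulmar make toresk.
Using Recipe 7, toresk makes kelval.
No rule produces zanfal, and it is not given. halash would need norkel (Recipe 1), but norkel is never obtained.

kelval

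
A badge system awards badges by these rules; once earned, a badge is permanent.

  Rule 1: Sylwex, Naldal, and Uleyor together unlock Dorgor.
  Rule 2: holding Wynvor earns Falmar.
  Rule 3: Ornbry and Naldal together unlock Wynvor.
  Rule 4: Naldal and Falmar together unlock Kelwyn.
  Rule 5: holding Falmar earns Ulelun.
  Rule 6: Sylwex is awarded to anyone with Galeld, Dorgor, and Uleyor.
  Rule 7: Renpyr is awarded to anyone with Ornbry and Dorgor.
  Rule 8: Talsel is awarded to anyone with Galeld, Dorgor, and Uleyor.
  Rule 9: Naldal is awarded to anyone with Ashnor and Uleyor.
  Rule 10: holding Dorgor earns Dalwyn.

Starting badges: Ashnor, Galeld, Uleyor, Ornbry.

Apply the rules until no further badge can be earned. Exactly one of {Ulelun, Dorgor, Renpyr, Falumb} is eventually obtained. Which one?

Ulelun

With Ashnor and Uleyor, Naldal is earned (Rule 9).
With Ornbry and Naldal, Wynvor is earned (Rule 3).
With Wynvor, Falmar is earned (Rule 2).
With Falmar, Ulelun is earned (Rule 5).
No rule produces Falumb, and it is not given. Dorgor would need Sylwex, Naldal, and Uleyor (Rule 1), but Sylwex is never earned. Renpyr would need Ornbry and Dorgor (Rule 7), but Dorgor is never earned.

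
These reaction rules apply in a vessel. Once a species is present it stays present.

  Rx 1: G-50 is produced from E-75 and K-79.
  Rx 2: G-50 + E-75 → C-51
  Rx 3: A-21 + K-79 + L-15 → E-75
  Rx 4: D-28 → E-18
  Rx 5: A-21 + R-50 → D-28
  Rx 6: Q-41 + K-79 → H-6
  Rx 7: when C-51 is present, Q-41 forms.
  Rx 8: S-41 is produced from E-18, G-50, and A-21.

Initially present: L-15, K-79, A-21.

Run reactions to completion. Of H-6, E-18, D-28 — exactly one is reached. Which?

A-21, K-79, and L-15 present → E-75 forms (Rx 3).
E-75 and K-79 present → G-50 forms (Rx 1).
G-50 and E-75 present → C-51 forms (Rx 2).
C-51 present → Q-41 forms (Rx 7).
Q-41 and K-79 present → H-6 forms (Rx 6).
E-18 would need D-28 (Rx 4), but D-28 never forms. D-28 would need A-21 and R-50 (Rx 5), but R-50 never forms.

H-6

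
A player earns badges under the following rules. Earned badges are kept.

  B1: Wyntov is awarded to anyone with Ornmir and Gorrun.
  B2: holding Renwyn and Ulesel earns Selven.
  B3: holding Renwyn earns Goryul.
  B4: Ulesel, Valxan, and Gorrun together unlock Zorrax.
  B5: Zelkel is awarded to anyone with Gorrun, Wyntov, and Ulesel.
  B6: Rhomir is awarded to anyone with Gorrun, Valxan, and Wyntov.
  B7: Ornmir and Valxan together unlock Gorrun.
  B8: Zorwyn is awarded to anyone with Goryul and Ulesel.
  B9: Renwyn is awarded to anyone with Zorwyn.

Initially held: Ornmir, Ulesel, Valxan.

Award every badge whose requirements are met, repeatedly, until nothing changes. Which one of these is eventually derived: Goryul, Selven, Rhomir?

Rhomir

With Ornmir and Valxan, Gorrun is earned (B7).
With Ornmir and Gorrun, Wyntov is earned (B1).
With Gorrun, Valxan, and Wyntov, Rhomir is earned (B6).
Goryul would need Renwyn (B3), but Renwyn is never earned. Selven would need Renwyn and Ulesel (B2), but Renwyn is never earned.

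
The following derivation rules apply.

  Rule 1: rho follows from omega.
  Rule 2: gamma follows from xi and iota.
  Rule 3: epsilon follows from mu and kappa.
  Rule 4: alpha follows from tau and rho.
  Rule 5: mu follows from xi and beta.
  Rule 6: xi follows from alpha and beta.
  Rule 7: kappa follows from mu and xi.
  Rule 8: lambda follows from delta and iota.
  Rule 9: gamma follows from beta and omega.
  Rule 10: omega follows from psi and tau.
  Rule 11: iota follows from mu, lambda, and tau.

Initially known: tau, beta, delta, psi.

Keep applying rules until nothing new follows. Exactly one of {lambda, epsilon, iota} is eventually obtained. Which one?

epsilon

psi and tau hold, so omega follows (Rule 10).
omega holds, so rho follows (Rule 1).
tau and rho hold, so alpha follows (Rule 4).
alpha and beta hold, so xi follows (Rule 6).
From xi and beta, Rule 5 gives mu.
mu and xi hold, so kappa follows (Rule 7).
mu and kappa hold, so epsilon follows (Rule 3).
iota would need mu, lambda, and tau (Rule 11), but lambda is never established. lambda would need delta and iota (Rule 8), but iota is never established.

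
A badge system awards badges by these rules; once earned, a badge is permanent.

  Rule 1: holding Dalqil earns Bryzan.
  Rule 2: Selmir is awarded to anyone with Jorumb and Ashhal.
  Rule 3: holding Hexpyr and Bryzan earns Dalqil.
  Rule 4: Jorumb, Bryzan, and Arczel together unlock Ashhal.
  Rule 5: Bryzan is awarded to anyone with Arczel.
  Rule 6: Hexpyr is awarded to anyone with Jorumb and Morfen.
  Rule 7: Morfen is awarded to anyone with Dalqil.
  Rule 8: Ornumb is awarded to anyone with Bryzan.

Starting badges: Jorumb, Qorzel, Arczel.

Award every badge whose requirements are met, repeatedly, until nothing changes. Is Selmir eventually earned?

Yes

With Arczel, Bryzan is earned (Rule 5).
With Jorumb, Bryzan, and Arczel, Ashhal is earned (Rule 4).
With Jorumb and Ashhal, Selmir is earned (Rule 2).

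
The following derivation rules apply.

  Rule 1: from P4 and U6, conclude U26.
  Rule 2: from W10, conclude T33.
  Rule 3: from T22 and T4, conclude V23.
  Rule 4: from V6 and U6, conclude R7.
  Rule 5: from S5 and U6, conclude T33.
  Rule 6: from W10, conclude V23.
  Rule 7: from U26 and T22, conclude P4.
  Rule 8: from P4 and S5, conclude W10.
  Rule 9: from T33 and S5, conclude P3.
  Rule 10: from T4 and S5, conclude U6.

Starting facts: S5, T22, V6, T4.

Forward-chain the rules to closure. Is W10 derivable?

No

W10 would need P4 and S5 (Rule 8), but P4 is never established.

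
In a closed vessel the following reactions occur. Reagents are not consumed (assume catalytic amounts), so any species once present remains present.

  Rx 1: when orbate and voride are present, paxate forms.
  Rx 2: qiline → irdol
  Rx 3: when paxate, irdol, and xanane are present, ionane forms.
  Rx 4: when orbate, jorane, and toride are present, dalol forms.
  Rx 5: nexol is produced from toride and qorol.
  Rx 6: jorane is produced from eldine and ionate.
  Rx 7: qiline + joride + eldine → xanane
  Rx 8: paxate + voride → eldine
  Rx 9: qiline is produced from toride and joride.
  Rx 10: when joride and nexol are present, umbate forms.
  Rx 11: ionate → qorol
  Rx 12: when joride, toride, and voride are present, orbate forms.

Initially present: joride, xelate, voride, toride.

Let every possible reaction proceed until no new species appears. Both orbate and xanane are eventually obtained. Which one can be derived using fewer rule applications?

orbate: joride, toride, and voride present → orbate forms (Rx 12). [1 rule application]
xanane: joride, toride, and voride present → orbate forms (Rx 12). toride and joride present → qiline forms (Rx 9). orbate and voride present → paxate forms (Rx 1). paxate and voride present → eldine forms (Rx 8). qiline, joride, and eldine present → xanane forms (Rx 7). [5 rule applications]
orbate needs fewer.

orbate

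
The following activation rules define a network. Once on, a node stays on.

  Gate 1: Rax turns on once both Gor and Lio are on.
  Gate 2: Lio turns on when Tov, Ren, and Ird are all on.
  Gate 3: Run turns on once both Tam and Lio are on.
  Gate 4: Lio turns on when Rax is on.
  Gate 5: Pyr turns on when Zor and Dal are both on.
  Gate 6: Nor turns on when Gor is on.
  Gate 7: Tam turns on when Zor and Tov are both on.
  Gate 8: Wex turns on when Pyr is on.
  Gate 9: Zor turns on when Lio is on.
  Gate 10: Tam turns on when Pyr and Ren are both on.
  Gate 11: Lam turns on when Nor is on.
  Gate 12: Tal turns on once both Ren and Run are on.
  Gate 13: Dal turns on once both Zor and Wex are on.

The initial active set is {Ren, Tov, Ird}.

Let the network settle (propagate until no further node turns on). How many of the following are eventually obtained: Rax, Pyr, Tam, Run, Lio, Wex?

Tov, Ren, and Ird are on, so Lio turns on (Gate 2).
Gate 9: Lio on → Zor on.
Gate 7: Zor and Tov on → Tam on.
Gate 3: Tam and Lio on → Run on.
Rax would need Gor and Lio (Gate 1), but Gor never turns on.
Pyr would need Zor and Dal (Gate 5), but Dal never turns on.
Tam: reached.
Run: reached.
Lio: reached.
Wex would need Pyr (Gate 8), but Pyr never turns on.
Reached: Tam, Run, and Lio — 3 of the 6.

3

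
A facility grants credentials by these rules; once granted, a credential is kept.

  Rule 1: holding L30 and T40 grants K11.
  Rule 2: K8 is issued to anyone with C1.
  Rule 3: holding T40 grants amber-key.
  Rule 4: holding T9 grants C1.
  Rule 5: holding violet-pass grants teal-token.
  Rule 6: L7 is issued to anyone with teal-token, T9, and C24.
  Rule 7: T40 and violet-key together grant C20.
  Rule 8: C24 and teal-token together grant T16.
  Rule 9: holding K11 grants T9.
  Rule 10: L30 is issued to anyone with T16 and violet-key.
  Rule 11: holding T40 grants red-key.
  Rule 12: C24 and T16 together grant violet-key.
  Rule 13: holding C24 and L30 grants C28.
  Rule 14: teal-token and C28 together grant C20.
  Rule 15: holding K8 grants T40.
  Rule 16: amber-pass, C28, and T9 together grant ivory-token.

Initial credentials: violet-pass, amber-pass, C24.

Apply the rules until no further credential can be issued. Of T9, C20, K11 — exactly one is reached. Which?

C20

Holding violet-pass grants teal-token (Rule 5).
Holding C24 and teal-token grants T16 (Rule 8).
Holding C24 and T16 grants violet-key (Rule 12).
Holding T16 and violet-key grants L30 (Rule 10).
Holding C24 and L30 grants C28 (Rule 13).
Holding teal-token and C28 grants C20 (Rule 14).
T9 would need K11 (Rule 9), but K11 is never granted. K11 would need L30 and T40 (Rule 1), but T40 is never granted.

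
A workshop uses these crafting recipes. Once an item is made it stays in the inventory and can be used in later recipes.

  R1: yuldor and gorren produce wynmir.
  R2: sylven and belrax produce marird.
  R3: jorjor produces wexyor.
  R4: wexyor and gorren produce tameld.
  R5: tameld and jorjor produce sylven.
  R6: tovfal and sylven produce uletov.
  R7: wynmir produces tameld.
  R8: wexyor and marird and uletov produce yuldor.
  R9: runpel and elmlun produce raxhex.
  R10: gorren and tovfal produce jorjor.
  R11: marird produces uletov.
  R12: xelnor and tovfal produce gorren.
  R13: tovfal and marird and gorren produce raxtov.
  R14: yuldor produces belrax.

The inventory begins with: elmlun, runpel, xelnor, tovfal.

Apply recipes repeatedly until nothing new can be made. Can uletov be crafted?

Yes

xelnor and tovfal → gorren (R12).
Using R10, gorren and tovfal make jorjor.
Using R3, jorjor makes wexyor.
wexyor and gorren → tameld (R4).
tameld and jorjor → sylven (R5).
tovfal and sylven → uletov (R6).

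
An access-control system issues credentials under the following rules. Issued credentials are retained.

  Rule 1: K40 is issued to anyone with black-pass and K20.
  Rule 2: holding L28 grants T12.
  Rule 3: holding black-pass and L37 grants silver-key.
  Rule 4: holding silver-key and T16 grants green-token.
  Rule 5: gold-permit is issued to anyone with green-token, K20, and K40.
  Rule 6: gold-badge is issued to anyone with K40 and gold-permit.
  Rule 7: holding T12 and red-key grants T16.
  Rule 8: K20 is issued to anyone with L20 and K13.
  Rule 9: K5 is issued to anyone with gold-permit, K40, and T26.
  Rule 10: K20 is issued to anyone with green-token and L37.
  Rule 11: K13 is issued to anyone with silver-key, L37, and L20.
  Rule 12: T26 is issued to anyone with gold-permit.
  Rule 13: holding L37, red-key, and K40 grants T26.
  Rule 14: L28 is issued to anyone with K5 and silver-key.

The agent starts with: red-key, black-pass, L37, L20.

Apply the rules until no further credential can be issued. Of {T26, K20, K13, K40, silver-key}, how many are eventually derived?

5

Holding black-pass and L37 grants silver-key (Rule 3).
Holding silver-key, L37, and L20 grants K13 (Rule 11).
Holding L20 and K13 grants K20 (Rule 8).
Holding black-pass and K20 grants K40 (Rule 1).
Holding L37, red-key, and K40 grants T26 (Rule 13).
T26: reached.
K20: reached.
K13: reached.
K40: reached.
silver-key: reached.
All 5 are reached.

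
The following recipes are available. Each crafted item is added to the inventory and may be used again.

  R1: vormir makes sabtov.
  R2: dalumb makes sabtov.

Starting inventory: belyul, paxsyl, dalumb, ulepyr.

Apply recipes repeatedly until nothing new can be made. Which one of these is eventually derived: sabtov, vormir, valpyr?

dalumb → sabtov (R2).
No rule produces vormir, and it is not given. No rule produces valpyr, and it is not given.

sabtov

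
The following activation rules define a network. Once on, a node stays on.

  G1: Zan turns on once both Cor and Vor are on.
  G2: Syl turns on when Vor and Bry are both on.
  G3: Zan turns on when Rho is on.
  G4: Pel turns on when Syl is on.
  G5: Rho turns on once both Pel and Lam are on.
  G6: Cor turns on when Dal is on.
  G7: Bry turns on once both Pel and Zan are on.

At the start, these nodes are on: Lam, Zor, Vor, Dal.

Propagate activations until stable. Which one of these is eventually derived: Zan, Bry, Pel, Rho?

Zan

G6: Dal on → Cor on.
G1: Cor and Vor on → Zan on.
Rho would need Pel and Lam (G5), but Pel never turns on. Pel would need Syl (G4), but Syl never turns on. Bry would need Pel and Zan (G7), but Pel never turns on.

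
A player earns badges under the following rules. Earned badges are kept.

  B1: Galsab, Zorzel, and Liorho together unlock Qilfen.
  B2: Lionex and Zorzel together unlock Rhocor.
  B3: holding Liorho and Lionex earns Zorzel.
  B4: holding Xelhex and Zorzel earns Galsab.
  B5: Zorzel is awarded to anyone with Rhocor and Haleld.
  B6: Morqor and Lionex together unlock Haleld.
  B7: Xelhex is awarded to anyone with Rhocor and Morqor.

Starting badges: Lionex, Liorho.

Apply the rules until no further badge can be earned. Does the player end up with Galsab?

No

Galsab would need Xelhex and Zorzel (B4), but Xelhex is never earned.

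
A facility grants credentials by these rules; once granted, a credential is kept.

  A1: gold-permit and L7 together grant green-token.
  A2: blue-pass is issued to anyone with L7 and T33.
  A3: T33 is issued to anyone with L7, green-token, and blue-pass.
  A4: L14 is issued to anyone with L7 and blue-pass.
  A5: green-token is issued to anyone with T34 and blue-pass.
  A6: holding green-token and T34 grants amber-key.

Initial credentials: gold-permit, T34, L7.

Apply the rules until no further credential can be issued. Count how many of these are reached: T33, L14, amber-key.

1

Holding gold-permit and L7 grants green-token (A1).
Holding green-token and T34 grants amber-key (A6).
T33 would need L7, green-token, and blue-pass (A3), but blue-pass is never granted.
L14 would need L7 and blue-pass (A4), but blue-pass is never granted.
amber-key: reached.
Reached: amber-key — 1 of the 3.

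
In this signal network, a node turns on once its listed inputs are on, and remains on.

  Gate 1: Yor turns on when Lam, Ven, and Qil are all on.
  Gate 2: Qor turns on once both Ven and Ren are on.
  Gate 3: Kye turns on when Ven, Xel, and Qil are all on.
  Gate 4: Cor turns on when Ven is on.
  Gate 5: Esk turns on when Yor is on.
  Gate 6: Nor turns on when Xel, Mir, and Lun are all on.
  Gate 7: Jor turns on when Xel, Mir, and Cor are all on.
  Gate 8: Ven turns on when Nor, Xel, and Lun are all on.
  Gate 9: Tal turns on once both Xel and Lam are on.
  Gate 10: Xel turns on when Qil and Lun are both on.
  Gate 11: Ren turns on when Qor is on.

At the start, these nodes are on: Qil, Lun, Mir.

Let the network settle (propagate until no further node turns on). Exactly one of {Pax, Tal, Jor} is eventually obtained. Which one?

Jor

Gate 10: Qil and Lun on → Xel on.
Gate 6: Xel, Mir, and Lun on → Nor on.
Nor, Xel, and Lun are on, so Ven turns on (Gate 8).
Gate 4: Ven on → Cor on.
Xel, Mir, and Cor are on, so Jor turns on (Gate 7).
No rule produces Pax, and it is not given. Tal would need Xel and Lam (Gate 9), but Lam never turns on.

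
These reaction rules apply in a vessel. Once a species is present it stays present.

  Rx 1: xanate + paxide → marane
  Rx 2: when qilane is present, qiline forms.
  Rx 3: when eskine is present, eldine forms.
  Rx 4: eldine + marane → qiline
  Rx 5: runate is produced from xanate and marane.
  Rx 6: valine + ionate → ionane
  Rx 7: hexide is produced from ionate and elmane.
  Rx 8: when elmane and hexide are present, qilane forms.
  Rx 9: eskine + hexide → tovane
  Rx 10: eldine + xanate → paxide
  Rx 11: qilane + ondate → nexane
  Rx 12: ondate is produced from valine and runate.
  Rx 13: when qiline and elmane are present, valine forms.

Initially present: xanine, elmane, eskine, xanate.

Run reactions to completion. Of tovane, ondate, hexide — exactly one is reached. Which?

ondate

eskine present → eldine forms (Rx 3).
eldine and xanate present → paxide forms (Rx 10).
xanate and paxide present → marane forms (Rx 1).
xanate and marane present → runate forms (Rx 5).
eldine and marane present → qiline forms (Rx 4).
qiline and elmane present → valine forms (Rx 13).
valine and runate present → ondate forms (Rx 12).
tovane would need eskine and hexide (Rx 9), but hexide never forms. hexide would need ionate and elmane (Rx 7), but ionate never forms.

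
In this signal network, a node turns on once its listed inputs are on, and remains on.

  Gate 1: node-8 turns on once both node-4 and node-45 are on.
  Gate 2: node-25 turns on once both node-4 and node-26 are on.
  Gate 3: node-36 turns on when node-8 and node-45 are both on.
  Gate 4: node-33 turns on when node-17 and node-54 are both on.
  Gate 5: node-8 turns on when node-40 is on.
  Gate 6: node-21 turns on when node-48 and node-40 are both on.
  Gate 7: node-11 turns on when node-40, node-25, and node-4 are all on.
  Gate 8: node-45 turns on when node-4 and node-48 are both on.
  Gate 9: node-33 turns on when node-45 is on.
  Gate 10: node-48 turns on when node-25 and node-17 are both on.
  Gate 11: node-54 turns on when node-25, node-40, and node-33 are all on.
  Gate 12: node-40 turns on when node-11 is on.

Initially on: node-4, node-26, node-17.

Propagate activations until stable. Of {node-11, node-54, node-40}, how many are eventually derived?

node-11 would need node-40, node-25, and node-4 (Gate 7), but node-40 never turns on.
node-54 would need node-25, node-40, and node-33 (Gate 11), but node-40 never turns on.
node-40 would need node-11 (Gate 12), but node-11 never turns on.
None of the 3 are reached.

0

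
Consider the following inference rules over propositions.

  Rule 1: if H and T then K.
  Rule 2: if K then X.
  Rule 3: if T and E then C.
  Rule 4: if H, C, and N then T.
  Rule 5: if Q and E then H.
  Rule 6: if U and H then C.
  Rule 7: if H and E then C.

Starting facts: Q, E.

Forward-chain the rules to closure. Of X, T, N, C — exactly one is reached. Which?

Q and E hold, so H follows (Rule 5).
H and E hold, so C follows (Rule 7).
X would need K (Rule 2), but K is never established. T would need H, C, and N (Rule 4), but N is never established. No rule produces N, and it is not given.

C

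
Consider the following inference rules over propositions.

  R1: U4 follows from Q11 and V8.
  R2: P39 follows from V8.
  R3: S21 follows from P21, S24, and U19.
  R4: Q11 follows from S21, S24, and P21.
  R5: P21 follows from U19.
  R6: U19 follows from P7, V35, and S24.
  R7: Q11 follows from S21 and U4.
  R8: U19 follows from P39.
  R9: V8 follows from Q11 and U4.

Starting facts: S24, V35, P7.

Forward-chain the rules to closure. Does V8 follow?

No

V8 would need Q11 and U4 (R9), but U4 is never established.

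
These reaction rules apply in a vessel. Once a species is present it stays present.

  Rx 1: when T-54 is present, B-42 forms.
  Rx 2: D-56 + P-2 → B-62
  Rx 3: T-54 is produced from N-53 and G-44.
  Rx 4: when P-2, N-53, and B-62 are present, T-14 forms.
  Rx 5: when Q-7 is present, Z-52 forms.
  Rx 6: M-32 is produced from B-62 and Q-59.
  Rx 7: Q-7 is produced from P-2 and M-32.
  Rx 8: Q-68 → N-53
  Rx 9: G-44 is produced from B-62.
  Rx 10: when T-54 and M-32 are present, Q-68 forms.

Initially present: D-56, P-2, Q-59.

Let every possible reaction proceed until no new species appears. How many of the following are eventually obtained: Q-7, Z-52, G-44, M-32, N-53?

D-56 and P-2 present → B-62 forms (Rx 2).
B-62 and Q-59 present → M-32 forms (Rx 6).
B-62 present → G-44 forms (Rx 9).
P-2 and M-32 present → Q-7 forms (Rx 7).
Q-7 present → Z-52 forms (Rx 5).
Q-7: reached.
Z-52: reached.
G-44: reached.
M-32: reached.
N-53 would need Q-68 (Rx 8), but Q-68 never forms.
Reached: Q-7, Z-52, G-44, and M-32 — 4 of the 5.

4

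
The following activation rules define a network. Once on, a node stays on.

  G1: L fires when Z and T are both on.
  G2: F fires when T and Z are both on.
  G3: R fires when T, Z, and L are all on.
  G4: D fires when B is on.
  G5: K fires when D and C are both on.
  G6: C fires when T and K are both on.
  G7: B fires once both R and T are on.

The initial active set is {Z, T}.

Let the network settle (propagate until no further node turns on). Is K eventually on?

K would need D and C (G5), but C never turns on.

No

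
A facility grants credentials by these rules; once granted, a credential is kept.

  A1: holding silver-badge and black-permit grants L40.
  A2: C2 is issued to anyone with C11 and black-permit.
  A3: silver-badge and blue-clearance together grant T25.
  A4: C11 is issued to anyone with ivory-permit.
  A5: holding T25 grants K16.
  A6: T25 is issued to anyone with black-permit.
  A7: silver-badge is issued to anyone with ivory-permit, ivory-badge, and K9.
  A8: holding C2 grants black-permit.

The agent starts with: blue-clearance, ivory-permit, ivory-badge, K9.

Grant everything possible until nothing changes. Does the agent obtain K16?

Holding ivory-permit, ivory-badge, and K9 grants silver-badge (A7).
Holding silver-badge and blue-clearance grants T25 (A3).
Holding T25 grants K16 (A5).

Yes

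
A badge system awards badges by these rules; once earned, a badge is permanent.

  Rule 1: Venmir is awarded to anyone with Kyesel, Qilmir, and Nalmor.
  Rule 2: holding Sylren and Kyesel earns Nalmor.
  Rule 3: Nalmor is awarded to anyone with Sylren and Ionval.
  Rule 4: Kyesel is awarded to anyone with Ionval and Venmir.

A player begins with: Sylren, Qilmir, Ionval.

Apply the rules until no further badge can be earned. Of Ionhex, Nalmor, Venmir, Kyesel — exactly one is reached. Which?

Nalmor

With Sylren and Ionval, Nalmor is earned (Rule 3).
Kyesel would need Ionval and Venmir (Rule 4), but Venmir is never earned. No rule produces Ionhex, and it is not given. Venmir would need Kyesel, Qilmir, and Nalmor (Rule 1), but Kyesel is never earned.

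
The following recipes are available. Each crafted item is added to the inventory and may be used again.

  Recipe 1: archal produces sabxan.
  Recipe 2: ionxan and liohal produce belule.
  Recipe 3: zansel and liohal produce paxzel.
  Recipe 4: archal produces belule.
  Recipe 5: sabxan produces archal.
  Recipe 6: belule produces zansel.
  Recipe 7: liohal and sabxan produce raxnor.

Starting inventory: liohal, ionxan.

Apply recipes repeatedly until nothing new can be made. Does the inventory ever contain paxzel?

Yes

ionxan and liohal → belule (Recipe 2).
Using Recipe 6, belule makes zansel.
Using Recipe 3, zansel and liohal make paxzel.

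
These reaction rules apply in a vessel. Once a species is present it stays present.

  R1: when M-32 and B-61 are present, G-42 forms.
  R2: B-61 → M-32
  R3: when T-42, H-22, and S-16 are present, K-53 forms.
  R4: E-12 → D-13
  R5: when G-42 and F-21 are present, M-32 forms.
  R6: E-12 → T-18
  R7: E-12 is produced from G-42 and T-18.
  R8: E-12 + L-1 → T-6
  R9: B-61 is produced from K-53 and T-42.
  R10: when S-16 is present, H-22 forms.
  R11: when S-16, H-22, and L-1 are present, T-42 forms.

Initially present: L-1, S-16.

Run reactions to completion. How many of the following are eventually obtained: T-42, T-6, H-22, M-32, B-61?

S-16 present → H-22 forms (R10).
S-16, H-22, and L-1 present → T-42 forms (R11).
T-42, H-22, and S-16 present → K-53 forms (R3).
K-53 and T-42 present → B-61 forms (R9).
B-61 present → M-32 forms (R2).
T-42: reached.
T-6 would need E-12 and L-1 (R8), but E-12 never forms.
H-22: reached.
M-32: reached.
B-61: reached.
Reached: T-42, H-22, M-32, and B-61 — 4 of the 5.

4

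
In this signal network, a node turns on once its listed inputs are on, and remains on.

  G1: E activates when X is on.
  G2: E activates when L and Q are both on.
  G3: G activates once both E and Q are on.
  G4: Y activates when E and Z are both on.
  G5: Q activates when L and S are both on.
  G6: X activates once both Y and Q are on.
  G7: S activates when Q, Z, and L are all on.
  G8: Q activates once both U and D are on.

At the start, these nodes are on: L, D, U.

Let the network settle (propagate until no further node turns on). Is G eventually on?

U and D are on, so Q activates (G8).
L and Q are on, so E activates (G2).
G3: E and Q on → G on.

Yes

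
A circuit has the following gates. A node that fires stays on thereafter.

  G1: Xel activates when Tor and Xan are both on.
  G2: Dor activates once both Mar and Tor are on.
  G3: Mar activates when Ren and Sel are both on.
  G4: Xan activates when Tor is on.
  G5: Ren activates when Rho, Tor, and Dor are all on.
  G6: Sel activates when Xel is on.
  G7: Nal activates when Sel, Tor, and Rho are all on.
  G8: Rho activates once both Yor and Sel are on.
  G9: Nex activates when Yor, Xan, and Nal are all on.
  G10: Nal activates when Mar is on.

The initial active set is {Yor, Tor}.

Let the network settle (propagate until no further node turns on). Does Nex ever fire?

G4: Tor on → Xan on.
Tor and Xan are on, so Xel activates (G1).
Xel is on, so Sel activates (G6).
Yor and Sel are on, so Rho activates (G8).
G7: Sel, Tor, and Rho on → Nal on.
Yor, Xan, and Nal are on, so Nex activates (G9).

Yes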